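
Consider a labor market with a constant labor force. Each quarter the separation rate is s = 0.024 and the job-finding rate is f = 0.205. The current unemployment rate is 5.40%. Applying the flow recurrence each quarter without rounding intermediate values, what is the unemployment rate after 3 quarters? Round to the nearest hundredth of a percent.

Unemployment rate after three quarters ≈ 8.15%.

With a fixed labor force, u_{t+1} = u_t + s·(1−u_t) − f·u_t = u_t·(1−s−f) + s.
Here 1−s−f = 0.771 and s = 0.024.
u_1 = 0.054000 × 0.771 + 0.024 = 0.065634.
u_2 = 0.065634 × 0.771 + 0.024 = 0.074604.
u_3 = 0.074604 × 0.771 + 0.024 = 0.081520.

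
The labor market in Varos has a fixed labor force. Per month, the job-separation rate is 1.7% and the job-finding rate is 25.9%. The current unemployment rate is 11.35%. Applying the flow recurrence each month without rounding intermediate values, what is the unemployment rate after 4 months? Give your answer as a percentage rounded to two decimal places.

With a fixed labor force, u_{t+1} = u_t + s·(1−u_t) − f·u_t = u_t·(1−s−f) + s.
Here 1−s−f = 0.724 and s = 0.017.
u_1 = 0.113500 × 0.724 + 0.017 = 0.099174.
u_2 = 0.099174 × 0.724 + 0.017 = 0.088802.
u_3 = 0.088802 × 0.724 + 0.017 = 0.081293.
u_4 = 0.081293 × 0.724 + 0.017 = 0.075856.

Unemployment rate after four months ≈ 7.59%.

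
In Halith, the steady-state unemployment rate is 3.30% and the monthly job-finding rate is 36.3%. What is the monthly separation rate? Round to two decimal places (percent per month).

Separation rate ≈ 1.24% per month.

From u* = s/(s+f): s = u·f/(1−u).
s = 0.0330 × 36.3 / (1 − 0.0330) = 1.1979 / 0.9670 ≈ 1.24% per month.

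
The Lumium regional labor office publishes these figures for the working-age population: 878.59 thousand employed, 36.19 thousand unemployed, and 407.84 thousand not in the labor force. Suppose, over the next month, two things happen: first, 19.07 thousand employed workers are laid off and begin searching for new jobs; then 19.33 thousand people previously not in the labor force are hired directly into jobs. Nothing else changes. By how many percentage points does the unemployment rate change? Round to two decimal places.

The unemployment rate changes by +1.96 percentage points.

Initially, labor force = 878.59 + 36.19 = 914.78 thousand, so u = 36.19/914.78 = 3.96%.
After the first change, employed falls and unemployed rises by 19.07; labor force unchanged → E = 859.52, U = 55.26, labor force = 914.78 thousand.
After the second change, employed and labor force both rise by 19.33; unemployed unchanged → E = 878.85, U = 55.26, labor force = 934.11 thousand.
New unemployment rate = 55.26 / 934.11 = 5.92%.
Change = 5.92% − 3.96% = +1.96 percentage points.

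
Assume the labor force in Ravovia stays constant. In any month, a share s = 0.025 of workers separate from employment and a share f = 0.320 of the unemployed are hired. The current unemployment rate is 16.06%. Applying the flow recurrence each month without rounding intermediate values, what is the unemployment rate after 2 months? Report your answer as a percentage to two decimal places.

With a fixed labor force, u_{t+1} = u_t + s·(1−u_t) − f·u_t = u_t·(1−s−f) + s.
Here 1−s−f = 0.655 and s = 0.025.
u_1 = 0.160600 × 0.655 + 0.025 = 0.130193.
u_2 = 0.130193 × 0.655 + 0.025 = 0.110276.

Unemployment rate after two months ≈ 11.03%.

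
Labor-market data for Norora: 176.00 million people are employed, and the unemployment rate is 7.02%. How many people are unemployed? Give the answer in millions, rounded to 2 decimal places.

Let U be the number unemployed. The labor force is E + U, and U/(E+U) = 0.0702.
So U = 0.0702 × 176.00 / (1 − 0.0702) = 12.3552 / 0.9298 ≈ 13.29 million.

About 13.29 million are unemployed.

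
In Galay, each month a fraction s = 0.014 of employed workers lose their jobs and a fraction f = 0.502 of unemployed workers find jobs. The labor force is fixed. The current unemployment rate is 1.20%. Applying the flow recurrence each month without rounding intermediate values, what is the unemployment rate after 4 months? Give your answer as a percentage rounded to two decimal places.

With a fixed labor force, u_{t+1} = u_t + s·(1−u_t) − f·u_t = u_t·(1−s−f) + s.
Here 1−s−f = 0.484 and s = 0.014.
u_1 = 0.012000 × 0.484 + 0.014 = 0.019808.
u_2 = 0.019808 × 0.484 + 0.014 = 0.023587.
u_3 = 0.023587 × 0.484 + 0.014 = 0.025416.
u_4 = 0.025416 × 0.484 + 0.014 = 0.026301.

Unemployment rate after four months ≈ 2.63%.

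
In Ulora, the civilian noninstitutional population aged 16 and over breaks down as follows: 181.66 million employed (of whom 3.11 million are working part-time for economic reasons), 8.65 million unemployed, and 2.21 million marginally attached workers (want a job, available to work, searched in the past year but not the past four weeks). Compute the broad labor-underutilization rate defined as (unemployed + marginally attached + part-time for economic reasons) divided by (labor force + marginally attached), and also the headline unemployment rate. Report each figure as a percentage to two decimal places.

Broad underutilization rate ≈ 7.26%; headline unemployment rate ≈ 4.55%.

Labor force = 181.66 + 8.65 = 190.31 million.
Numerator = 8.65 + 2.21 + 3.11 = 13.97 million.
Denominator = 190.31 + 2.21 = 192.52 million.
Broad rate = 13.97 / 192.52 = 7.26%.
Headline unemployment rate = 8.65 / 190.31 = 4.55%.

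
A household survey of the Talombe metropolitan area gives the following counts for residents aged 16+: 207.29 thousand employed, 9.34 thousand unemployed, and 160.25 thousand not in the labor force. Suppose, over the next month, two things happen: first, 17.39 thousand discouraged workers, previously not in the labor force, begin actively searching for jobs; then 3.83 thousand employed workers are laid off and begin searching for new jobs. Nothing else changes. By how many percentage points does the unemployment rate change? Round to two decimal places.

The unemployment rate changes by +8.75 percentage points.

Initially, labor force = 207.29 + 9.34 = 216.63 thousand, so u = 9.34/216.63 = 4.31%.
After the first change, unemployed and labor force both rise by 17.39 → E = 207.29, U = 26.73, labor force = 234.02 thousand.
After the second change, employed falls and unemployed rises by 3.83; labor force unchanged → E = 203.46, U = 30.56, labor force = 234.02 thousand.
New unemployment rate = 30.56 / 234.02 = 13.06%.
Change = 13.06% − 4.31% = +8.75 percentage points.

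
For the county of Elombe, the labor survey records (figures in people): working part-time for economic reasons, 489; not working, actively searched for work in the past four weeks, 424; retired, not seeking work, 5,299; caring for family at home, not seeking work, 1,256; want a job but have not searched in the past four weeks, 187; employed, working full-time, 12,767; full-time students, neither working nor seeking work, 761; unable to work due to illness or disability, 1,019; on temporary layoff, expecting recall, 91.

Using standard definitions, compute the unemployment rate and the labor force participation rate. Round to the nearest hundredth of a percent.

Employed = 489 + 12,767 = 13,256 (anyone who worked, including part-time for economic reasons, counts as employed).
Unemployed = 424 + 91 = 515 (jobless and actively searching, or on temporary layoff).
Labor force = 13,256 + 515 = 13,771.
Not in labor force = 5,299 + 1,256 + 187 + 761 + 1,019 = 8,522 (those not working and not actively searching are outside the labor force — including those who want a job but have given up searching).
Civilian working-age population = 13,771 + 8,522 = 22,293.
Unemployment rate = 515 / 13,771 = 3.74%.
Labor force participation rate = 13,771 / 22,293 = 61.77%.

Unemployment rate ≈ 3.74%; labor force participation rate ≈ 61.77%.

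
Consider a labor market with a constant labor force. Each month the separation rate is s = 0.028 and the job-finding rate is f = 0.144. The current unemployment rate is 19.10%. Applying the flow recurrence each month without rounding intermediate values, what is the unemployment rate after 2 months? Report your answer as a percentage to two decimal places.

Unemployment rate after two months ≈ 18.21%.

With a fixed labor force, u_{t+1} = u_t + s·(1−u_t) − f·u_t = u_t·(1−s−f) + s.
Here 1−s−f = 0.828 and s = 0.028.
u_1 = 0.191000 × 0.828 + 0.028 = 0.186148.
u_2 = 0.186148 × 0.828 + 0.028 = 0.182131.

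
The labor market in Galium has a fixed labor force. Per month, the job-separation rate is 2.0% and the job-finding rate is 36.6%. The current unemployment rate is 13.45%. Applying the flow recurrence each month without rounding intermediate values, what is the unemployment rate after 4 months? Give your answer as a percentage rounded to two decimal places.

With a fixed labor force, u_{t+1} = u_t + s·(1−u_t) − f·u_t = u_t·(1−s−f) + s.
Here 1−s−f = 0.614 and s = 0.020.
u_1 = 0.134500 × 0.614 + 0.020 = 0.102583.
u_2 = 0.102583 × 0.614 + 0.020 = 0.082986.
u_3 = 0.082986 × 0.614 + 0.020 = 0.070953.
u_4 = 0.070953 × 0.614 + 0.020 = 0.063565.

Unemployment rate after four months ≈ 6.36%.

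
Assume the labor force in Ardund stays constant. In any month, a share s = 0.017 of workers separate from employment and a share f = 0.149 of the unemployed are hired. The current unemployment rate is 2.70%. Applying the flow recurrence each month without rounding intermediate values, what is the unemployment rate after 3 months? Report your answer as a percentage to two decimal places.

Unemployment rate after three months ≈ 5.87%.

With a fixed labor force, u_{t+1} = u_t + s·(1−u_t) − f·u_t = u_t·(1−s−f) + s.
Here 1−s−f = 0.834 and s = 0.017.
u_1 = 0.027000 × 0.834 + 0.017 = 0.039518.
u_2 = 0.039518 × 0.834 + 0.017 = 0.049958.
u_3 = 0.049958 × 0.834 + 0.017 = 0.058665.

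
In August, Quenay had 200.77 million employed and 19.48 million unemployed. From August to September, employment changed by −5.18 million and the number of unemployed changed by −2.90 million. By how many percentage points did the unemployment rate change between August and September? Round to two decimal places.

The unemployment rate changed by −1.03 percentage points.

August: labor force = 200.77 + 19.48 = 220.25; u = 19.48/220.25 = 8.84%.
September: labor force = 195.59 + 16.58 = 212.17; u = 16.58/212.17 = 7.81%.
Change = 7.81% − 8.84% = −1.03 pp.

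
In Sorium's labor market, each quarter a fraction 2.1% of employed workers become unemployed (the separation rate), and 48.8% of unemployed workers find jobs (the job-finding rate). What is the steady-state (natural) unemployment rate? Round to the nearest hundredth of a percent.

At steady state the flows balance: s·E = f·U, so U/(E+U) = s/(s+f).
u* = 2.1 / (2.1 + 48.8) = 2.1 / 50.90 = 4.13%.

Steady-state unemployment rate ≈ 4.13%.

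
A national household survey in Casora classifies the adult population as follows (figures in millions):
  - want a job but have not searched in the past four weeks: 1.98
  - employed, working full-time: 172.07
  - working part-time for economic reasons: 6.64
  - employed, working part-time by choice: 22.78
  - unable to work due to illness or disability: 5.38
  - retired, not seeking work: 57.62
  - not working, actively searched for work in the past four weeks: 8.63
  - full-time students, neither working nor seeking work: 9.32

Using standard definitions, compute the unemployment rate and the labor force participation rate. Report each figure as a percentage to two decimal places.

Employed = 172.07 + 6.64 + 22.78 = 201.49 million (anyone who worked, including part-time for economic reasons, counts as employed).
Unemployed = 8.63 million.
Labor force = 201.49 + 8.63 = 210.12 million.
Not in labor force = 1.98 + 5.38 + 57.62 + 9.32 = 74.30 million (those not working and not actively searching are outside the labor force — including those who want a job but have given up searching).
Civilian working-age population = 210.12 + 74.30 = 284.42 million.
Unemployment rate = 8.63 / 210.12 = 4.11%.
Labor force participation rate = 210.12 / 284.42 = 73.88%.

Unemployment rate ≈ 4.11%; labor force participation rate ≈ 73.88%.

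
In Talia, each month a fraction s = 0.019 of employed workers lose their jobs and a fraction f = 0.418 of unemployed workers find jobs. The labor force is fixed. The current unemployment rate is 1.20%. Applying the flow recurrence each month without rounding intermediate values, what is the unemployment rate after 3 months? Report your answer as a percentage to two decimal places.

With a fixed labor force, u_{t+1} = u_t + s·(1−u_t) − f·u_t = u_t·(1−s−f) + s.
Here 1−s−f = 0.563 and s = 0.019.
u_1 = 0.012000 × 0.563 + 0.019 = 0.025756.
u_2 = 0.025756 × 0.563 + 0.019 = 0.033501.
u_3 = 0.033501 × 0.563 + 0.019 = 0.037861.

Unemployment rate after three months ≈ 3.79%.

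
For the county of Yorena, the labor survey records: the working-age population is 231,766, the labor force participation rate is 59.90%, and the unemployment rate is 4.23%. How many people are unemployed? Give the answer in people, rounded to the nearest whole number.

Labor force = 0.5990 × 231,766 = 138,828.
Unemployed = 0.0423 × 138,828 ≈ 5,872.

About 5,872 are unemployed.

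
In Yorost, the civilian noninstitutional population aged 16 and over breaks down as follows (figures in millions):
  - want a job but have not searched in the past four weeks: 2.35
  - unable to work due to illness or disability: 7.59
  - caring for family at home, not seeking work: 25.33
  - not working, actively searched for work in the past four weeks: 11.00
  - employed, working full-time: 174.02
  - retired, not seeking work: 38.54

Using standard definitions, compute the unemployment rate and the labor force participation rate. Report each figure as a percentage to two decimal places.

Employed = 174.02 million.
Unemployed = 11.00 million.
Labor force = 174.02 + 11.00 = 185.02 million.
Not in labor force = 2.35 + 7.59 + 25.33 + 38.54 = 73.81 million (those not working and not actively searching are outside the labor force — including those who want a job but have given up searching).
Civilian working-age population = 185.02 + 73.81 = 258.83 million.
Unemployment rate = 11.00 / 185.02 = 5.95%.
Labor force participation rate = 185.02 / 258.83 = 71.48%.

Unemployment rate ≈ 5.95%; labor force participation rate ≈ 71.48%.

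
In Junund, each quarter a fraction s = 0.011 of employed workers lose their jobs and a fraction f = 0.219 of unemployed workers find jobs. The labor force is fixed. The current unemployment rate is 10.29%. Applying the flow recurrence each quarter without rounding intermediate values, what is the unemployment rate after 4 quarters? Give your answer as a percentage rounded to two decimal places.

Unemployment rate after four quarters ≈ 6.72%.

With a fixed labor force, u_{t+1} = u_t + s·(1−u_t) − f·u_t = u_t·(1−s−f) + s.
Here 1−s−f = 0.770 and s = 0.011.
u_1 = 0.102900 × 0.770 + 0.011 = 0.090233.
u_2 = 0.090233 × 0.770 + 0.011 = 0.080479.
u_3 = 0.080479 × 0.770 + 0.011 = 0.072969.
u_4 = 0.072969 × 0.770 + 0.011 = 0.067186.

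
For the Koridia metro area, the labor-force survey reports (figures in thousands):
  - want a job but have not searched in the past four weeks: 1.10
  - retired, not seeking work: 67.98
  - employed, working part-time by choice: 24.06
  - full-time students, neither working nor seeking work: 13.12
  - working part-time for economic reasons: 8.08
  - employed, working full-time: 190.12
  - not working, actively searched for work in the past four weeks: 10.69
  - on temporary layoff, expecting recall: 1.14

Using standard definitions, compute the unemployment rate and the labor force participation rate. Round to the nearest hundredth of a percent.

Unemployment rate ≈ 5.05%; labor force participation rate ≈ 74.01%.

Employed = 24.06 + 8.08 + 190.12 = 222.26 thousand (anyone who worked, including part-time for economic reasons, counts as employed).
Unemployed = 10.69 + 1.14 = 11.83 thousand (jobless and actively searching, or on temporary layoff).
Labor force = 222.26 + 11.83 = 234.09 thousand.
Not in labor force = 1.10 + 67.98 + 13.12 = 82.20 thousand (those not working and not actively searching are outside the labor force — including those who want a job but have given up searching).
Civilian working-age population = 234.09 + 82.20 = 316.29 thousand.
Unemployment rate = 11.83 / 234.09 = 5.05%.
Labor force participation rate = 234.09 / 316.29 = 74.01%.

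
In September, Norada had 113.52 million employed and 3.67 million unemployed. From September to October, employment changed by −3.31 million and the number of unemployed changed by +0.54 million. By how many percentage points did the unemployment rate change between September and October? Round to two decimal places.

The unemployment rate changed by +0.55 percentage points.

September: labor force = 113.52 + 3.67 = 117.19; u = 3.67/117.19 = 3.13%.
October: labor force = 110.21 + 4.21 = 114.42; u = 4.21/114.42 = 3.68%.
Change = 3.68% − 3.13% = +0.55 pp.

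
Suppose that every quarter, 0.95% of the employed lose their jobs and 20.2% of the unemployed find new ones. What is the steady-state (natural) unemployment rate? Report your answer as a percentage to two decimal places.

Steady-state unemployment rate ≈ 4.49%.

At steady state the flows balance: s·E = f·U, so U/(E+U) = s/(s+f).
u* = 0.95 / (0.95 + 20.2) = 0.95 / 21.15 = 4.49%.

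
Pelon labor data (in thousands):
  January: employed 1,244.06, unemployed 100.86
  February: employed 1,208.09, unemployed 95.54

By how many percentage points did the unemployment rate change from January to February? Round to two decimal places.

January: labor force = 1,244.06 + 100.86 = 1,344.92; u = 100.86/1,344.92 = 7.50%.
February: labor force = 1,208.09 + 95.54 = 1,303.63; u = 95.54/1,303.63 = 7.33%.
Change = 7.33% − 7.50% = −0.17 pp.

The unemployment rate changed by −0.17 percentage points.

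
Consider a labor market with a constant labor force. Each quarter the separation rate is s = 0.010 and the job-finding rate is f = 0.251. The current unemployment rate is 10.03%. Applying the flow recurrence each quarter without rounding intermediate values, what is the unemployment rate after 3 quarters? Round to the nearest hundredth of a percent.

Unemployment rate after three quarters ≈ 6.33%.

With a fixed labor force, u_{t+1} = u_t + s·(1−u_t) − f·u_t = u_t·(1−s−f) + s.
Here 1−s−f = 0.739 and s = 0.010.
u_1 = 0.100300 × 0.739 + 0.010 = 0.084122.
u_2 = 0.084122 × 0.739 + 0.010 = 0.072166.
u_3 = 0.072166 × 0.739 + 0.010 = 0.063331.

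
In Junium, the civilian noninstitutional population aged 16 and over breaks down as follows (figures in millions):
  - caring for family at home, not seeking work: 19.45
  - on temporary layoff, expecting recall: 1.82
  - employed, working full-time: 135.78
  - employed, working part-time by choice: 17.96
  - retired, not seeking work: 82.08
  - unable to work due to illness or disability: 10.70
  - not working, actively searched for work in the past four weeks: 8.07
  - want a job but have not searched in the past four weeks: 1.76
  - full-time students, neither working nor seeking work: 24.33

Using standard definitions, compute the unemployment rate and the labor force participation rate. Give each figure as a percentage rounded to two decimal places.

Employed = 135.78 + 17.96 = 153.74 million.
Unemployed = 1.82 + 8.07 = 9.89 million (jobless and actively searching, or on temporary layoff).
Labor force = 153.74 + 9.89 = 163.63 million.
Not in labor force = 19.45 + 82.08 + 10.70 + 1.76 + 24.33 = 138.32 million (those not working and not actively searching are outside the labor force — including those who want a job but have given up searching).
Civilian working-age population = 163.63 + 138.32 = 301.95 million.
Unemployment rate = 9.89 / 163.63 = 6.04%.
Labor force participation rate = 163.63 / 301.95 = 54.19%.

Unemployment rate ≈ 6.04%; labor force participation rate ≈ 54.19%.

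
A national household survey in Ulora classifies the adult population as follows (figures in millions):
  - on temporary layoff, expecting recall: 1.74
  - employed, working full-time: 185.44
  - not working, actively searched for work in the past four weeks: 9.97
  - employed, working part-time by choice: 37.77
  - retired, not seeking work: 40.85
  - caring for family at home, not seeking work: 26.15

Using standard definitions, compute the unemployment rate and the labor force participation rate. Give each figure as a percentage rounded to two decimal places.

Employed = 185.44 + 37.77 = 223.21 million.
Unemployed = 1.74 + 9.97 = 11.71 million (jobless and actively searching, or on temporary layoff).
Labor force = 223.21 + 11.71 = 234.92 million.
Not in labor force = 40.85 + 26.15 = 67.00 million (those not working and not actively searching are outside the labor force).
Civilian working-age population = 234.92 + 67.00 = 301.92 million.
Unemployment rate = 11.71 / 234.92 = 4.98%.
Labor force participation rate = 234.92 / 301.92 = 77.81%.

Unemployment rate ≈ 4.98%; labor force participation rate ≈ 77.81%.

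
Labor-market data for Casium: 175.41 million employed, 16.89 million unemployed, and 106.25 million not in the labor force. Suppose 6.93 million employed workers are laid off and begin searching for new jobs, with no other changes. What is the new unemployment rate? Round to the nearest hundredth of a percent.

New unemployment rate ≈ 12.39%.

Initially, labor force = 175.41 + 16.89 = 192.30 million, so u = 16.89/192.30 = 8.78%.
After the change, employed falls and unemployed rises by 6.93; labor force unchanged → E = 168.48, U = 23.82, labor force = 192.30 million.
New unemployment rate = 23.82 / 192.30 = 12.39%.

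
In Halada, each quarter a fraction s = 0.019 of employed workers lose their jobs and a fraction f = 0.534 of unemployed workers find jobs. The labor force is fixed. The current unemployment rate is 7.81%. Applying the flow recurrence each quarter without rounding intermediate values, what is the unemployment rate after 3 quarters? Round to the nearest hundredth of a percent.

With a fixed labor force, u_{t+1} = u_t + s·(1−u_t) − f·u_t = u_t·(1−s−f) + s.
Here 1−s−f = 0.447 and s = 0.019.
u_1 = 0.078100 × 0.447 + 0.019 = 0.053911.
u_2 = 0.053911 × 0.447 + 0.019 = 0.043098.
u_3 = 0.043098 × 0.447 + 0.019 = 0.038265.

Unemployment rate after three quarters ≈ 3.83%.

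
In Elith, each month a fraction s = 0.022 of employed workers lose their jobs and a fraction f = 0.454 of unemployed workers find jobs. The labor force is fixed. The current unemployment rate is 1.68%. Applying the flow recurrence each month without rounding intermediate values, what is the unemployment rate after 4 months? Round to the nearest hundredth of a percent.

Unemployment rate after four months ≈ 4.40%.

With a fixed labor force, u_{t+1} = u_t + s·(1−u_t) − f·u_t = u_t·(1−s−f) + s.
Here 1−s−f = 0.524 and s = 0.022.
u_1 = 0.016800 × 0.524 + 0.022 = 0.030803.
u_2 = 0.030803 × 0.524 + 0.022 = 0.038141.
u_3 = 0.038141 × 0.524 + 0.022 = 0.041986.
u_4 = 0.041986 × 0.524 + 0.022 = 0.044001.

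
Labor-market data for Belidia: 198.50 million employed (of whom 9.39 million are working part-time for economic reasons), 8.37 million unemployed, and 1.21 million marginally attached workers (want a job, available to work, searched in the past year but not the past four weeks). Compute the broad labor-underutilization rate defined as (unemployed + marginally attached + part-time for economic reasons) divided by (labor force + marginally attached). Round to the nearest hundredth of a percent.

Labor force = 198.50 + 8.37 = 206.87 million.
Numerator = 8.37 + 1.21 + 9.39 = 18.97 million.
Denominator = 206.87 + 1.21 = 208.08 million.
Broad rate = 18.97 / 208.08 = 9.12%.

Broad underutilization rate ≈ 9.12%.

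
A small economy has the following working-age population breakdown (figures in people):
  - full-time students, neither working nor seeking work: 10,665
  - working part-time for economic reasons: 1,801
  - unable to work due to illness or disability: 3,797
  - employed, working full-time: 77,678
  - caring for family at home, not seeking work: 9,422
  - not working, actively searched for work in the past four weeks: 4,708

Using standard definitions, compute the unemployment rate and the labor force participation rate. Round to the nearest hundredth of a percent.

Unemployment rate ≈ 5.59%; labor force participation rate ≈ 77.90%.

Employed = 1,801 + 77,678 = 79,479 (anyone who worked, including part-time for economic reasons, counts as employed).
Unemployed = 4,708.
Labor force = 79,479 + 4,708 = 84,187.
Not in labor force = 10,665 + 3,797 + 9,422 = 23,884 (those not working and not actively searching are outside the labor force).
Civilian working-age population = 84,187 + 23,884 = 108,071.
Unemployment rate = 4,708 / 84,187 = 5.59%.
Labor force participation rate = 84,187 / 108,071 = 77.90%.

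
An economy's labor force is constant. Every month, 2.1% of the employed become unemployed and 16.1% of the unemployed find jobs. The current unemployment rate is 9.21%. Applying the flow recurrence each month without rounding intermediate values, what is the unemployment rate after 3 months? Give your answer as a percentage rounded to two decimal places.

With a fixed labor force, u_{t+1} = u_t + s·(1−u_t) − f·u_t = u_t·(1−s−f) + s.
Here 1−s−f = 0.818 and s = 0.021.
u_1 = 0.092100 × 0.818 + 0.021 = 0.096338.
u_2 = 0.096338 × 0.818 + 0.021 = 0.099804.
u_3 = 0.099804 × 0.818 + 0.021 = 0.102640.

Unemployment rate after three months ≈ 10.26%.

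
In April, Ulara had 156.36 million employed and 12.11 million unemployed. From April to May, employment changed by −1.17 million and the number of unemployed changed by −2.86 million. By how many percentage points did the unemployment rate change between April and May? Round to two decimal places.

The unemployment rate changed by −1.56 percentage points.

April: labor force = 156.36 + 12.11 = 168.47; u = 12.11/168.47 = 7.19%.
May: labor force = 155.19 + 9.25 = 164.44; u = 9.25/164.44 = 5.63%.
Change = 5.63% − 7.19% = −1.56 pp.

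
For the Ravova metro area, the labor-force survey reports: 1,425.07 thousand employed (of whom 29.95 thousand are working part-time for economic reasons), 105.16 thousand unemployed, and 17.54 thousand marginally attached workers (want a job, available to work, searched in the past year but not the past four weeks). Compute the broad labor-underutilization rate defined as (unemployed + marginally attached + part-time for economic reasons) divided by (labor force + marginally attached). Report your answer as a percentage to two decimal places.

Labor force = 1,425.07 + 105.16 = 1,530.23 thousand.
Numerator = 105.16 + 17.54 + 29.95 = 152.65 thousand.
Denominator = 1,530.23 + 17.54 = 1,547.77 thousand.
Broad rate = 152.65 / 1,547.77 = 9.86%.

Broad underutilization rate ≈ 9.86%.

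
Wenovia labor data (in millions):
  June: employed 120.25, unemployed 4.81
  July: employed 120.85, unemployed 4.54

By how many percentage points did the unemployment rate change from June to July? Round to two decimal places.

June: labor force = 120.25 + 4.81 = 125.06; u = 4.81/125.06 = 3.85%.
July: labor force = 120.85 + 4.54 = 125.39; u = 4.54/125.39 = 3.62%.
Change = 3.62% − 3.85% = −0.23 pp.

The unemployment rate changed by −0.23 percentage points.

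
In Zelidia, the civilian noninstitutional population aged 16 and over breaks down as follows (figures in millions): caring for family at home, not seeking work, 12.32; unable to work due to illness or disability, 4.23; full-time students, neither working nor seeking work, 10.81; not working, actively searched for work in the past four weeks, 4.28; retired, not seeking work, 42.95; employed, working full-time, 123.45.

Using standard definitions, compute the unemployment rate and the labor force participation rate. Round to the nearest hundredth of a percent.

Unemployment rate ≈ 3.35%; labor force participation rate ≈ 64.50%.

Employed = 123.45 million.
Unemployed = 4.28 million.
Labor force = 123.45 + 4.28 = 127.73 million.
Not in labor force = 12.32 + 4.23 + 10.81 + 42.95 = 70.31 million (those not working and not actively searching are outside the labor force).
Civilian working-age population = 127.73 + 70.31 = 198.04 million.
Unemployment rate = 4.28 / 127.73 = 3.35%.
Labor force participation rate = 127.73 / 198.04 = 64.50%.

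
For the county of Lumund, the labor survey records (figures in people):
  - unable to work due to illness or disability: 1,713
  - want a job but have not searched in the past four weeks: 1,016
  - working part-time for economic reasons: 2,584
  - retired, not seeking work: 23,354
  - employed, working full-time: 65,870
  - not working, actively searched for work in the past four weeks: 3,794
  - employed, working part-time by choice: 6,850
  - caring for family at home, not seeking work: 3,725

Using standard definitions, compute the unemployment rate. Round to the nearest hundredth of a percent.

Unemployment rate ≈ 4.80%.

Employed = 2,584 + 65,870 + 6,850 = 75,304 (anyone who worked, including part-time for economic reasons, counts as employed).
Unemployed = 3,794.
Labor force = 75,304 + 3,794 = 79,098.
Unemployment rate = 3,794 / 79,098 = 4.80%.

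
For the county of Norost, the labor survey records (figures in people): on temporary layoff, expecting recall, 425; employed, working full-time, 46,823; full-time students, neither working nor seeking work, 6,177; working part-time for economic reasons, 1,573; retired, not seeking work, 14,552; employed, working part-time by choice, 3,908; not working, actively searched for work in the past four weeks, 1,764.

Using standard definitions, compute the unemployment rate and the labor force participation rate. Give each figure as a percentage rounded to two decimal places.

Employed = 46,823 + 1,573 + 3,908 = 52,304 (anyone who worked, including part-time for economic reasons, counts as employed).
Unemployed = 425 + 1,764 = 2,189 (jobless and actively searching, or on temporary layoff).
Labor force = 52,304 + 2,189 = 54,493.
Not in labor force = 6,177 + 14,552 = 20,729 (those not working and not actively searching are outside the labor force).
Civilian working-age population = 54,493 + 20,729 = 75,222.
Unemployment rate = 2,189 / 54,493 = 4.02%.
Labor force participation rate = 54,493 / 75,222 = 72.44%.

Unemployment rate ≈ 4.02%; labor force participation rate ≈ 72.44%.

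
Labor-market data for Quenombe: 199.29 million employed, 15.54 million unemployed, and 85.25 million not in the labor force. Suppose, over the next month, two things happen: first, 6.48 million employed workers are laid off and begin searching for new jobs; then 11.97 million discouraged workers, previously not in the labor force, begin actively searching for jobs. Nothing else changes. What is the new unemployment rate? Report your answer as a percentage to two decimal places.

New unemployment rate ≈ 14.99%.

Initially, labor force = 199.29 + 15.54 = 214.83 million, so u = 15.54/214.83 = 7.23%.
After the first change, employed falls and unemployed rises by 6.48; labor force unchanged → E = 192.81, U = 22.02, labor force = 214.83 million.
After the second change, unemployed and labor force both rise by 11.97 → E = 192.81, U = 33.99, labor force = 226.80 million.
New unemployment rate = 33.99 / 226.80 = 14.99%.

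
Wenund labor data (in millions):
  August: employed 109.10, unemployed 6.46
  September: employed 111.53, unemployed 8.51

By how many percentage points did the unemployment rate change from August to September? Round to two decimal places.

The unemployment rate changed by +1.50 percentage points.

August: labor force = 109.10 + 6.46 = 115.56; u = 6.46/115.56 = 5.59%.
September: labor force = 111.53 + 8.51 = 120.04; u = 8.51/120.04 = 7.09%.
Change = 7.09% − 5.59% = +1.50 pp.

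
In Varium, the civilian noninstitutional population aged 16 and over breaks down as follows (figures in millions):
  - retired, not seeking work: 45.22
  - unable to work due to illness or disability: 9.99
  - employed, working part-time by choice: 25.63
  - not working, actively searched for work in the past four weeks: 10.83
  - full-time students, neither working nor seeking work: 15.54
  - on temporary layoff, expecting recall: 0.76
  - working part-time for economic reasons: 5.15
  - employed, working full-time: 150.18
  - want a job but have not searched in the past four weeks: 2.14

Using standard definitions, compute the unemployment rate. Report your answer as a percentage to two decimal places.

Employed = 25.63 + 5.15 + 150.18 = 180.96 million (anyone who worked, including part-time for economic reasons, counts as employed).
Unemployed = 10.83 + 0.76 = 11.59 million (jobless and actively searching, or on temporary layoff).
Labor force = 180.96 + 11.59 = 192.55 million.
Unemployment rate = 11.59 / 192.55 = 6.02%.

Unemployment rate ≈ 6.02%.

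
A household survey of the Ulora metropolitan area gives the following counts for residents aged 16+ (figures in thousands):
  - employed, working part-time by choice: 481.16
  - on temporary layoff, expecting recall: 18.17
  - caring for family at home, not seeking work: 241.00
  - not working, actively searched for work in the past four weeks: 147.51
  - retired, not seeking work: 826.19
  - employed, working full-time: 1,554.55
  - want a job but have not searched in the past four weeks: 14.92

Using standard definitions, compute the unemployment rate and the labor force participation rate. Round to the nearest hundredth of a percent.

Employed = 481.16 + 1,554.55 = 2,035.71 thousand.
Unemployed = 18.17 + 147.51 = 165.68 thousand (jobless and actively searching, or on temporary layoff).
Labor force = 2,035.71 + 165.68 = 2,201.39 thousand.
Not in labor force = 241.00 + 826.19 + 14.92 = 1,082.11 thousand (those not working and not actively searching are outside the labor force — including those who want a job but have given up searching).
Civilian working-age population = 2,201.39 + 1,082.11 = 3,283.50 thousand.
Unemployment rate = 165.68 / 2,201.39 = 7.53%.
Labor force participation rate = 2,201.39 / 3,283.50 = 67.04%.

Unemployment rate ≈ 7.53%; labor force participation rate ≈ 67.04%.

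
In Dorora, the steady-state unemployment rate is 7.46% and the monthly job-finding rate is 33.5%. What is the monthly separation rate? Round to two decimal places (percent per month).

Separation rate ≈ 2.70% per month.

From u* = s/(s+f): s = u·f/(1−u).
s = 0.0746 × 33.5 / (1 − 0.0746) = 2.4991 / 0.9254 ≈ 2.70% per month.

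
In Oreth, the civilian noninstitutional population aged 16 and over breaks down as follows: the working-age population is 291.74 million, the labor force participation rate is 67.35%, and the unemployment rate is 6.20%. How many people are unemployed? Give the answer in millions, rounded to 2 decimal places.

Labor force = 0.6735 × 291.74 = 196.49 million.
Unemployed = 0.0620 × 196.49 ≈ 12.18 million.

About 12.18 million are unemployed.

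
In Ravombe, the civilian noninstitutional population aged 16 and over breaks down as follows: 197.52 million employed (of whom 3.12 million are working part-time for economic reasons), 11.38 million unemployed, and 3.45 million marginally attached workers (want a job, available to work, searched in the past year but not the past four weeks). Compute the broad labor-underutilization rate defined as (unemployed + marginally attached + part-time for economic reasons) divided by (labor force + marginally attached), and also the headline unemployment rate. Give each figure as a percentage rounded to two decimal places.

Broad underutilization rate ≈ 8.45%; headline unemployment rate ≈ 5.45%.

Labor force = 197.52 + 11.38 = 208.90 million.
Numerator = 11.38 + 3.45 + 3.12 = 17.95 million.
Denominator = 208.90 + 3.45 = 212.35 million.
Broad rate = 17.95 / 212.35 = 8.45%.
Headline unemployment rate = 11.38 / 208.90 = 5.45%.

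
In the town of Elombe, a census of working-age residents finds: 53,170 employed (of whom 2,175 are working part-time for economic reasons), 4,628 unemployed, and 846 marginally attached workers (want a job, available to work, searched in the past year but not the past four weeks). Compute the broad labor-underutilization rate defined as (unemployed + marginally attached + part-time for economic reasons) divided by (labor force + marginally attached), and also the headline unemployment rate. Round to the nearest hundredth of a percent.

Labor force = 53,170 + 4,628 = 57,798.
Numerator = 4,628 + 846 + 2,175 = 7,649.
Denominator = 57,798 + 846 = 58,644.
Broad rate = 7,649 / 58,644 = 13.04%.
Headline unemployment rate = 4,628 / 57,798 = 8.01%.

Broad underutilization rate ≈ 13.04%; headline unemployment rate ≈ 8.01%.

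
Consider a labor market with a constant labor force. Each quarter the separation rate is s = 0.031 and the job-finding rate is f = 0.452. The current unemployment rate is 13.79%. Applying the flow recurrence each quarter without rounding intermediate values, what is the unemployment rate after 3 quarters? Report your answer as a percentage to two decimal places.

Unemployment rate after three quarters ≈ 7.44%.

With a fixed labor force, u_{t+1} = u_t + s·(1−u_t) − f·u_t = u_t·(1−s−f) + s.
Here 1−s−f = 0.517 and s = 0.031.
u_1 = 0.137900 × 0.517 + 0.031 = 0.102294.
u_2 = 0.102294 × 0.517 + 0.031 = 0.083886.
u_3 = 0.083886 × 0.517 + 0.031 = 0.074369.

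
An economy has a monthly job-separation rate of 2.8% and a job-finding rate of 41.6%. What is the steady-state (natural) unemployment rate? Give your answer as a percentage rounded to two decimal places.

Steady-state unemployment rate ≈ 6.31%.

At steady state the flows balance: s·E = f·U, so U/(E+U) = s/(s+f).
u* = 2.8 / (2.8 + 41.6) = 2.8 / 44.40 = 6.31%.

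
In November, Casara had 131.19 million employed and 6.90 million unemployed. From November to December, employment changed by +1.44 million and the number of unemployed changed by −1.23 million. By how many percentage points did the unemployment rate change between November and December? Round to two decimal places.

November: labor force = 131.19 + 6.90 = 138.09; u = 6.90/138.09 = 5.00%.
December: labor force = 132.63 + 5.67 = 138.30; u = 5.67/138.30 = 4.10%.
Change = 4.10% − 5.00% = −0.90 pp.

The unemployment rate changed by −0.90 percentage points.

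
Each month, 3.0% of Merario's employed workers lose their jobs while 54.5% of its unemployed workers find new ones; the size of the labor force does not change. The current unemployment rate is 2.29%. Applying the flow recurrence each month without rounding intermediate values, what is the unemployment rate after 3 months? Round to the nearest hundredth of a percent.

With a fixed labor force, u_{t+1} = u_t + s·(1−u_t) − f·u_t = u_t·(1−s−f) + s.
Here 1−s−f = 0.425 and s = 0.030.
u_1 = 0.022900 × 0.425 + 0.030 = 0.039732.
u_2 = 0.039732 × 0.425 + 0.030 = 0.046886.
u_3 = 0.046886 × 0.425 + 0.030 = 0.049927.

Unemployment rate after three months ≈ 4.99%.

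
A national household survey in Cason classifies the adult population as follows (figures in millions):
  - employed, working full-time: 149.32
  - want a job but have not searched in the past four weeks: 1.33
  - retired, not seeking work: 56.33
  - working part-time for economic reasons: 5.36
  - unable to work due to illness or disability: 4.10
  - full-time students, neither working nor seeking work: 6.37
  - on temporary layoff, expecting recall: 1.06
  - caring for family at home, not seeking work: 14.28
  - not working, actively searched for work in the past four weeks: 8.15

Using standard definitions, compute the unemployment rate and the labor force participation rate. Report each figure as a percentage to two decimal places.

Unemployment rate ≈ 5.62%; labor force participation rate ≈ 66.54%.

Employed = 149.32 + 5.36 = 154.68 million (anyone who worked, including part-time for economic reasons, counts as employed).
Unemployed = 1.06 + 8.15 = 9.21 million (jobless and actively searching, or on temporary layoff).
Labor force = 154.68 + 9.21 = 163.89 million.
Not in labor force = 1.33 + 56.33 + 4.10 + 6.37 + 14.28 = 82.41 million (those not working and not actively searching are outside the labor force — including those who want a job but have given up searching).
Civilian working-age population = 163.89 + 82.41 = 246.30 million.
Unemployment rate = 9.21 / 163.89 = 5.62%.
Labor force participation rate = 163.89 / 246.30 = 66.54%.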